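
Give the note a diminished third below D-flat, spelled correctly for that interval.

D down a major third is Bb, so the target letter is B.
From Db, a diminished third is 2 semitones down: B.

B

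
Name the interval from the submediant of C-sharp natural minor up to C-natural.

minor third

The submediant of C# natural minor is A.
A up to C: letters A→C make it a third; 3 semitones makes it minor.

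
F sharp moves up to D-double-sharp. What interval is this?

The letter names run F→D, a span of 5 letter steps, so the interval is some kind of sixth.
F# to D## is 10 semitones. A major sixth is 9, so 10 makes it augmented.

augmented sixth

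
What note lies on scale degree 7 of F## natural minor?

E#

The F## natural minor scale runs F## G## A# B# C## D# E#.
Degree 7 is E#.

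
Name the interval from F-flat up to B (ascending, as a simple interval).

The letter names run F→B, a span of 3 letter steps, so the interval is some kind of fourth.
Fb to B is 7 semitones. A perfect fourth is 5, so 7 makes it doubly augmented.

doubly augmented fourth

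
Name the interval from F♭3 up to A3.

The letter names run F→A, a span of 2 letter steps, so the interval is some kind of third.
Fb to A is 5 semitones. A major third is 4, so 5 makes it augmented.

augmented third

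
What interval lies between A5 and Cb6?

The letter names run A→C, a span of 2 letter steps, so the interval is some kind of third.
A to Cb is 2 semitones. A major third is 4, so 2 makes it diminished.

diminished third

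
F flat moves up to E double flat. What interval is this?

The letter names run F→E, a span of 6 letter steps, so the interval is some kind of seventh.
Fb to Ebb is 10 semitones. A major seventh is 11, so 10 makes it minor.

minor seventh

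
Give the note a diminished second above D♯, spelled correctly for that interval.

A second above D lands on the letter E.
A diminished second spans 0 semitones, so D# moves to pitch class 3. On the letter E that is Eb.

Eb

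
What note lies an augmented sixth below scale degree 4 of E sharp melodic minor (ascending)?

C

Scale degree 4 of E# melodic minor (ascending) is A#.
An augmented sixth (10 semitones) below A# lands on the letter C, giving C.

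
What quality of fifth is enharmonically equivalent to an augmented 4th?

diminished

An augmented fourth spans 6 semitones.
A fifth spanning 6 semitones is diminished (the perfect fifth is 7).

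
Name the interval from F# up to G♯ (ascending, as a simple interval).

major second

Counting letters F–G gives a second.
F#→G# = 2 semitones, exactly the major second.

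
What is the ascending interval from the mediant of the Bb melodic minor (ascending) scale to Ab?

The mediant of Bb melodic minor (ascending) is Db.
Db up to Ab: letters D→A make it a fifth; 7 semitones makes it perfect.

perfect fifth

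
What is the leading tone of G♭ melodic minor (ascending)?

F

The Gb melodic minor (ascending) scale runs Gb Ab Bbb Cb Db Eb F.
Degree 7 is F.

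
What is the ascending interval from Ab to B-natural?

augmented second

Counting letters A–B gives a second.
Ab→B = 3 semitones, 1 wider than the major second (2), so augmented.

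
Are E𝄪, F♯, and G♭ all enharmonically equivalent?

Yes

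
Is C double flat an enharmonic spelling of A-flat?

Cbb is pitch class 10; Ab is pitch class 8.
The pitch classes differ (10 vs. 8), so they are not enharmonic equivalents.

No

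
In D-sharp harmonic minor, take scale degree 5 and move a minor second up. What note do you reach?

Scale degree 5 of D# harmonic minor is A#.
A minor second (1 semitone) above A# lands on the letter B, giving B.

B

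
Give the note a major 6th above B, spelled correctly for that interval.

B up a major sixth is G#, so the target letter is G.
From B, a major sixth is 9 semitones up: G#.

G#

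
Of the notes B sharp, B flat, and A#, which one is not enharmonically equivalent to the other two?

B#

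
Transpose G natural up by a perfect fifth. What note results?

D

A fifth above G lands on the letter D.
A perfect fifth spans 7 semitones, so G moves to pitch class 2. On the letter D that is D.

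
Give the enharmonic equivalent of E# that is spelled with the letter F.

F

Plain F sits at the same pitch as E#, so on the letter F the same pitch needs a natural: F.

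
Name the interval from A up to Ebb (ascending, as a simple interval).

Counting letters A–B–C–D–E gives a fifth.
A→Ebb = 5 semitones, 2 narrower than the perfect fifth (7), so doubly diminished.

doubly diminished fifth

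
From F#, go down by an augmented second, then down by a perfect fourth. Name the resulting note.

Bb

An augmented second down from F# is Eb (letter E, 3 semitones down).
A perfect fourth down from Eb is Bb (letter B, 5 semitones down).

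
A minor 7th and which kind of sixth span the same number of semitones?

augmented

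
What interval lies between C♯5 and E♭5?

diminished third

The letter names run C→E, a span of 2 letter steps, so the interval is some kind of third.
C# to Eb is 2 semitones. A major third is 4, so 2 makes it diminished.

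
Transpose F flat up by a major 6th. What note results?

F up a major sixth is D, so the target letter is D.
From Fb, a major sixth is 9 semitones up: Db.

Db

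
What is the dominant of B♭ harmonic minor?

Degree 5 takes the letter 4 steps above B, which is F.
In harmonic minor, degree 5 sits 7 semitones above the tonic. Bb + 7 semitones is pitch class 5, spelled on F as F.

F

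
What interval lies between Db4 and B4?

augmented sixth

The letter names run D→B, a span of 5 letter steps, so the interval is some kind of sixth.
Db to B is 10 semitones. A major sixth is 9, so 10 makes it augmented.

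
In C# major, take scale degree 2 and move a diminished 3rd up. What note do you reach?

Scale degree 2 of C# major is D#.
A diminished third (2 semitones) above D# lands on the letter F, giving F.

F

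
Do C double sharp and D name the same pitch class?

Yes

C## = pitch class 2 and D = pitch class 2 — the same pitch class, so they are enharmonic equivalents.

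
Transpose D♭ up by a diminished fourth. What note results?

A fourth above D lands on the letter G.
A diminished fourth spans 4 semitones, so Db moves to pitch class 5. On the letter G that is Gbb.

Gbb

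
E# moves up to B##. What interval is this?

The letter names run E→B, a span of 4 letter steps, so the interval is some kind of fifth.
E# to B## is 8 semitones. A perfect fifth is 7, so 8 makes it augmented.

augmented fifth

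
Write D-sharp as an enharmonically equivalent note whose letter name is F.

Plain F sits 2 semitones above D#, so on the letter F the same pitch needs a double flat: Fbb.

Fbb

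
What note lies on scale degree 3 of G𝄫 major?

Bbb

The Gbb major scale runs Gbb Abb Bbb Cbb Dbb Ebb Fb.
Degree 3 is Bbb.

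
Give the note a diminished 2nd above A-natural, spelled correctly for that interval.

Bbb

A second above A lands on the letter B.
A diminished second spans 0 semitones, so A moves to pitch class 9. On the letter B that is Bbb.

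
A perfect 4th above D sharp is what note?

D up a perfect fourth is G, so the target letter is G.
From D#, a perfect fourth is 5 semitones up: G#.

G#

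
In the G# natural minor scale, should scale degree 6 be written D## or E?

E

Each scale degree takes a distinct letter name. Degree 6 of a scale on G must use the letter E.
E and D## are enharmonically the same pitch, but only E uses the letter E, so it is the correct spelling here.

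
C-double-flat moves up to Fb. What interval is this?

Counting letters C–D–E–F gives a fourth.
Cbb→Fb = 6 semitones, 1 wider than the perfect fourth (5), so augmented.

augmented fourth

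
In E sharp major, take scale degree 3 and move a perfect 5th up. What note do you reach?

D##

Scale degree 3 of E# major is G##.
A perfect fifth (7 semitones) above G## lands on the letter D, giving D##.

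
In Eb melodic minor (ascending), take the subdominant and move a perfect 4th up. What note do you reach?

Db

The subdominant of Eb melodic minor (ascending) is Ab.
A perfect fourth (5 semitones) above Ab lands on the letter D, giving Db.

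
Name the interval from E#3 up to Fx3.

major second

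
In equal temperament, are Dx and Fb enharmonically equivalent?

Yes

D## is pitch class 4; Fb is pitch class 4.
All spellings map to pitch class 4, so they are enharmonically equivalent.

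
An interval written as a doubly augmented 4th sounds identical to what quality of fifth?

perfect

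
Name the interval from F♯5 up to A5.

minor third

The letter names run F→A, a span of 2 letter steps, so the interval is some kind of third.
F# to A is 3 semitones. A major third is 4, so 3 makes it minor.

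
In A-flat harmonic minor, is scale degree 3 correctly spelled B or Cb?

Cb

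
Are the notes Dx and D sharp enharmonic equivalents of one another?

No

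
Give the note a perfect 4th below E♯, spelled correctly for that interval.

B#

A fourth below E lands on the letter B.
A perfect fourth spans 5 semitones, so E# moves to pitch class 0. On the letter B that is B#.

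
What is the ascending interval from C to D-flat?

The letter names run C→D, a span of 1 letter step, so the interval is some kind of second.
C to Db is 1 semitone. A major second is 2, so 1 makes it minor.

minor second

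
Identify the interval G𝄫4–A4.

The letter names run G→A, a span of 1 letter step, so the interval is some kind of second.
Gbb to A is 4 semitones. A major second is 2, so 4 makes it doubly augmented.

doubly augmented second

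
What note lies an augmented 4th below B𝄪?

F##

B down a perfect fourth is F#, so the target letter is F.
From B##, an augmented fourth is 6 semitones down: F##.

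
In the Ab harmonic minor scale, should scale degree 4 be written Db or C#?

Db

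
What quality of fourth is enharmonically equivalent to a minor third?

A minor third spans 3 semitones.
A fourth spanning 3 semitones is doubly diminished (the perfect fourth is 5).

doubly diminished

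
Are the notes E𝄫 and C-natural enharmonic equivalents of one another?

No

Two spellings are enharmonically equivalent only if they share a pitch class.
Here Ebb → 2, C → 0; 0 ≠ 2, so they are not.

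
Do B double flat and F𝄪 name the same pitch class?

No

Two spellings are enharmonically equivalent only if they share a pitch class.
Here Bbb → 9, F## → 7; 7 ≠ 9, so they are not.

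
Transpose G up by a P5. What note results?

A fifth above G lands on the letter D.
A perfect fifth spans 7 semitones, so G moves to pitch class 2. On the letter D that is D.

D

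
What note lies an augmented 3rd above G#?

B##

G up a major third is B, so the target letter is B.
From G#, an augmented third is 5 semitones up: B##.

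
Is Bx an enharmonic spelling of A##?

Two spellings are enharmonically equivalent only if they share a pitch class.
Here B## → 1, A## → 11; 1 ≠ 11, so they are not.

No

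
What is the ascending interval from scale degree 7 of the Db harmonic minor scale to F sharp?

Scale degree 7 of Db harmonic minor is C.
C up to F#: letters C→F make it a fourth; 6 semitones makes it augmented.

augmented fourth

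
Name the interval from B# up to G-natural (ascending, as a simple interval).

The letter names run B→G, a span of 5 letter steps, so the interval is some kind of sixth.
B# to G is 7 semitones. A major sixth is 9, so 7 makes it diminished.

diminished sixth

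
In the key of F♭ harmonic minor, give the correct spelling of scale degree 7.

Eb

The Fb harmonic minor scale runs Fb Gb Abb Bbb Cb Dbb Eb.
Degree 7 is Eb.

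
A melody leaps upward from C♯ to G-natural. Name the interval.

diminished fifth

The letter names run C→G, a span of 4 letter steps, so the interval is some kind of fifth.
C# to G is 6 semitones. A perfect fifth is 7, so 6 makes it diminished.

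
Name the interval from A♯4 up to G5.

The letter names run A→G, a span of 6 letter steps, so the interval is some kind of seventh.
A# to G is 9 semitones. A major seventh is 11, so 9 makes it diminished.

diminished seventh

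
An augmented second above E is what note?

E up a major second is F#, so the target letter is F.
From E, an augmented second is 3 semitones up: F##.

F##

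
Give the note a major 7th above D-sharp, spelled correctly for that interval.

A seventh above D lands on the letter C.
A major seventh spans 11 semitones, so D# moves to pitch class 2. On the letter C that is C##.

C##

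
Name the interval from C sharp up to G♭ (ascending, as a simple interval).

Counting letters C–D–E–F–G gives a fifth.
C#→Gb = 5 semitones, 2 narrower than the perfect fifth (7), so doubly diminished.

doubly diminished fifth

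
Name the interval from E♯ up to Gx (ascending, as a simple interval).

major third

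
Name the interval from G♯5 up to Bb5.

The letter names run G→B, a span of 2 letter steps, so the interval is some kind of third.
G# to Bb is 2 semitones. A major third is 4, so 2 makes it diminished.

diminished third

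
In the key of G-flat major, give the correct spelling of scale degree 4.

The Gb major scale runs Gb Ab Bb Cb Db Eb F.
Degree 4 is Cb.

Cb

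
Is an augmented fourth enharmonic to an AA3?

An augmented fourth spans 6 semitones; a doubly augmented third spans 6.
They are enharmonically equivalent.

Yes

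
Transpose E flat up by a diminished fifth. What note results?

Bbb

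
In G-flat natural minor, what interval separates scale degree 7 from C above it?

augmented fifth

Scale degree 7 of Gb natural minor is Fb.
Fb up to C: letters F→C make it a fifth; 8 semitones makes it augmented.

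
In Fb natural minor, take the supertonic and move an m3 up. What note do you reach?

Bbb

The supertonic of Fb natural minor is Gb.
A minor third (3 semitones) above Gb lands on the letter B, giving Bbb.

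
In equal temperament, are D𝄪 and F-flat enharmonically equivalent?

Yes

D## is pitch class 4; Fb is pitch class 4.
All spellings map to pitch class 4, so they are enharmonically equivalent.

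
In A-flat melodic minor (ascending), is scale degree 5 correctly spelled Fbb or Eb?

Eb

Each scale degree takes a distinct letter name. Degree 5 of a scale on A must use the letter E.
Eb and Fbb are enharmonically the same pitch, but only Eb uses the letter E, so it is the correct spelling here.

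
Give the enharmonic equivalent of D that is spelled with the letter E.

D is pitch class 2. The letter E alone is pitch class 4.
To reach pitch class 2 from E requires an offset of -2 semitones, i.e. double flat: Ebb.

Ebb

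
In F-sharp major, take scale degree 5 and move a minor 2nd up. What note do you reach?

D

Scale degree 5 of F# major is C#.
A minor second (1 semitone) above C# lands on the letter D, giving D.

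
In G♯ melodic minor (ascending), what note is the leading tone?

Degree 7 takes the letter 6 steps above G, which is F.
In melodic minor (ascending), degree 7 sits 11 semitones above the tonic. G# + 11 semitones is pitch class 7, spelled on F as F##.

F##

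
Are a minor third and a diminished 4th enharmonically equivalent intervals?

No

A minor third spans 3 semitones; a diminished fourth spans 4.
The spans differ, so they are not enharmonic equivalents.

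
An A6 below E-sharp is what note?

G

E down a major sixth is G, so the target letter is G.
From E#, an augmented sixth is 10 semitones down: G.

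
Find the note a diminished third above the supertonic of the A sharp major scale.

D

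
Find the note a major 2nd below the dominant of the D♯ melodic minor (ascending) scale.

The dominant of D# melodic minor (ascending) is A#.
A major second (2 semitones) below A# lands on the letter G, giving G#.

G#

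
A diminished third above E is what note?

Gb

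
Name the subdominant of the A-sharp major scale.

D#

The A# major scale runs A# B# C## D# E# F## G##.
Degree 4 is D#.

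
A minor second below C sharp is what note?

B#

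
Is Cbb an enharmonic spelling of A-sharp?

Yes

Cbb = pitch class 10 and A# = pitch class 10 — the same pitch class, so they are enharmonic equivalents.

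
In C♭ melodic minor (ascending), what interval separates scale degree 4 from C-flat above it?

Scale degree 4 of Cb melodic minor (ascending) is Fb.
Fb up to Cb: letters F→C make it a fifth; 7 semitones makes it perfect.

perfect fifth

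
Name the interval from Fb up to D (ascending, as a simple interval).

The letter names run F→D, a span of 5 letter steps, so the interval is some kind of sixth.
Fb to D is 10 semitones. A major sixth is 9, so 10 makes it augmented.

augmented sixth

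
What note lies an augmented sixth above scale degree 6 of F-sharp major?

Scale degree 6 of F# major is D#.
An augmented sixth (10 semitones) above D# lands on the letter B, giving B##.

B##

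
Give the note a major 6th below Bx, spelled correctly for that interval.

D##

B down a major sixth is D, so the target letter is D.
From B##, a major sixth is 9 semitones down: D##.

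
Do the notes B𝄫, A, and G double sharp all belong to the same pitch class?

Bbb is pitch class 9; A is pitch class 9; G## is pitch class 9.
All spellings map to pitch class 9, so they are enharmonically equivalent.

Yes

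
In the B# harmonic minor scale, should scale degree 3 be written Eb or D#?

D#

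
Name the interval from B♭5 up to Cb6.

Counting letters B–C gives a second.
Bb→Cb = 1 semitone, 1 narrower than the major second (2), so minor.

minor second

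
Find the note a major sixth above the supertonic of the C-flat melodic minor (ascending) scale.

The supertonic of Cb melodic minor (ascending) is Db.
A major sixth (9 semitones) above Db lands on the letter B, giving Bb.

Bb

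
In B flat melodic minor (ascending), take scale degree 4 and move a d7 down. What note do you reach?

Scale degree 4 of Bb melodic minor (ascending) is Eb.
A diminished seventh (9 semitones) below Eb lands on the letter F, giving F#.

F#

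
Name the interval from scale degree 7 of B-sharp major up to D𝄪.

perfect fourth

Scale degree 7 of B# major is A##.
A## up to D##: letters A→D make it a fourth; 5 semitones makes it perfect.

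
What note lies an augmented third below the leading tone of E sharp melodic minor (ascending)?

The leading tone of E# melodic minor (ascending) is D##.
An augmented third (5 semitones) below D## lands on the letter B, giving B.

B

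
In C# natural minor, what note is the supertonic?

The C# natural minor scale runs C# D# E F# G# A B.
Degree 2 is D#.

D#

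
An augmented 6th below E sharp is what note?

A sixth below E lands on the letter G.
An augmented sixth spans 10 semitones, so E# moves to pitch class 7. On the letter G that is G.

G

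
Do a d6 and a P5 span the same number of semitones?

A diminished sixth spans 7 semitones; a perfect fifth spans 7.
They are enharmonically equivalent.

Yes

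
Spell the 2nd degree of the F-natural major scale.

Degree 2 takes the letter 1 step above F, which is G.
In major, degree 2 sits 2 semitones above the tonic. F + 2 semitones is pitch class 7, spelled on G as G.

G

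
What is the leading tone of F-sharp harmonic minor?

E#

Degree 7 takes the letter 6 steps above F, which is E.
In harmonic minor, degree 7 sits 11 semitones above the tonic. F# + 11 semitones is pitch class 5, spelled on E as E#.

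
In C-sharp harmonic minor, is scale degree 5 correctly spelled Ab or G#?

G#

Each scale degree takes a distinct letter name. Degree 5 of a scale on C must use the letter G.
G# and Ab are enharmonically the same pitch, but only G# uses the letter G, so it is the correct spelling here.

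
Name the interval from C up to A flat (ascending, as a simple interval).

minor sixth

The letter names run C→A, a span of 5 letter steps, so the interval is some kind of sixth.
C to Ab is 8 semitones. A major sixth is 9, so 8 makes it minor.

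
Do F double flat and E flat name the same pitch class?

Yes

Fbb = pitch class 3 and Eb = pitch class 3 — the same pitch class, so they are enharmonic equivalents.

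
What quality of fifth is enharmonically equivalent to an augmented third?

An augmented third spans 5 semitones.
A fifth spanning 5 semitones is doubly diminished (the perfect fifth is 7).

doubly diminished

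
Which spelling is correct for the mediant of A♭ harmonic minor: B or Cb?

Each scale degree takes a distinct letter name. Degree 3 of a scale on A must use the letter C.
Cb and B are enharmonically the same pitch, but only Cb uses the letter C, so it is the correct spelling here.

Cb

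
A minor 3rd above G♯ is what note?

B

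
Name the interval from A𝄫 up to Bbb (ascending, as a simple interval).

Counting letters A–B gives a second.
Abb→Bbb = 2 semitones, exactly the major second.

major second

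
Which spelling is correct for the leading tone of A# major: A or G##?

G##

Each scale degree takes a distinct letter name. Degree 7 of a scale on A must use the letter G.
G## and A are enharmonically the same pitch, but only G## uses the letter G, so it is the correct spelling here.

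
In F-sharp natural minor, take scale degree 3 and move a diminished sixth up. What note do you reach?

Fb

Scale degree 3 of F# natural minor is A.
A diminished sixth (7 semitones) above A lands on the letter F, giving Fb.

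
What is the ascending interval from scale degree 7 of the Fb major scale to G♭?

minor third

Scale degree 7 of Fb major is Eb.
Eb up to Gb: letters E→G make it a third; 3 semitones makes it minor.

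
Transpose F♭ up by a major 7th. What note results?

Eb

F up a major seventh is E, so the target letter is E.
From Fb, a major seventh is 11 semitones up: Eb.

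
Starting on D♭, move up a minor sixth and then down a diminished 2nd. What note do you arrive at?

A

A minor sixth up from Db is Bbb (letter B, 8 semitones up).
A diminished second down from Bbb is A (letter A, 0 semitones down).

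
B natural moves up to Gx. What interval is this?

augmented sixth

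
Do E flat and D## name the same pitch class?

No

Eb is pitch class 3; D## is pitch class 4.
The pitch classes differ (3 vs. 4), so they are not enharmonic equivalents.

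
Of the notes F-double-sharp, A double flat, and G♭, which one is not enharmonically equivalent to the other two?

Gb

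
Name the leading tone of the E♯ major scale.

D##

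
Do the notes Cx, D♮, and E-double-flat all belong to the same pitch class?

Yes

C## is pitch class 2; D is pitch class 2; Ebb is pitch class 2.
All spellings map to pitch class 2, so they are enharmonically equivalent.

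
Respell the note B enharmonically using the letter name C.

Cb

B is pitch class 11. The letter C alone is pitch class 0.
To reach pitch class 11 from C requires an offset of -1 semitone, i.e. flat: Cb.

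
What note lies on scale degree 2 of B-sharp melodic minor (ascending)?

C##

The B# melodic minor (ascending) scale runs B# C## D# E# F## G## A##.
Degree 2 is C##.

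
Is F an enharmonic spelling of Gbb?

F = pitch class 5 and Gbb = pitch class 5 — the same pitch class, so they are enharmonic equivalents.

Yes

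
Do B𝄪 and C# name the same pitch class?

Yes

B## = pitch class 1 and C# = pitch class 1 — the same pitch class, so they are enharmonic equivalents.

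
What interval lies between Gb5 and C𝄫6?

diminished fourth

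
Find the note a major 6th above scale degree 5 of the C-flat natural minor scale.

Eb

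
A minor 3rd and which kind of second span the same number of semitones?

A minor third spans 3 semitones.
A second spanning 3 semitones is augmented (the major second is 2).

augmented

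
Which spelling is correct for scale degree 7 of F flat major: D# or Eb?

Each scale degree takes a distinct letter name. Degree 7 of a scale on F must use the letter E.
Eb and D# are enharmonically the same pitch, but only Eb uses the letter E, so it is the correct spelling here.

Eb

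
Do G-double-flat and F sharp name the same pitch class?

No

Two spellings are enharmonically equivalent only if they share a pitch class.
Here Gbb → 5, F# → 6; 5 ≠ 6, so they are not.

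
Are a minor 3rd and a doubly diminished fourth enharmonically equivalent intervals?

A minor third spans 3 semitones; a doubly diminished fourth spans 3.
They are enharmonically equivalent.

Yes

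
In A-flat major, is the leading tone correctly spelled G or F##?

G

Each scale degree takes a distinct letter name. Degree 7 of a scale on A must use the letter G.
G and F## are enharmonically the same pitch, but only G uses the letter G, so it is the correct spelling here.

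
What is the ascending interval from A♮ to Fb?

diminished sixth

Counting letters A–B–C–D–E–F gives a sixth.
A→Fb = 7 semitones, 2 narrower than the major sixth (9), so diminished.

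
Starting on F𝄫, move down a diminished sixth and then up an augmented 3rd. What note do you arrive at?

C#

A diminished sixth down from Fbb is Ab (letter A, 7 semitones down).
An augmented third up from Ab is C# (letter C, 5 semitones up).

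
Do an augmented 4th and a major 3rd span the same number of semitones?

No

An augmented fourth spans 6 semitones; a major third spans 4.
The spans differ, so they are not enharmonic equivalents.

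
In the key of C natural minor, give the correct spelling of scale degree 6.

Degree 6 takes the letter 5 steps above C, which is A.
In natural minor, degree 6 sits 8 semitones above the tonic. C + 8 semitones is pitch class 8, spelled on A as Ab.

Ab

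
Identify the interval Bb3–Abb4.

diminished seventh

Counting letters B–C–D–E–F–G–A gives a seventh.
Bb→Abb = 9 semitones, 2 narrower than the major seventh (11), so diminished.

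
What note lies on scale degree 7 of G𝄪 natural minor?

The G## natural minor scale runs G## A## B# C## D## E# F##.
Degree 7 is F##.

F##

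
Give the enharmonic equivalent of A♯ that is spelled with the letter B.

Bb

A# is pitch class 10. The letter B alone is pitch class 11.
To reach pitch class 10 from B requires an offset of -1 semitone, i.e. flat: Bb.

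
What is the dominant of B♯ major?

The B# major scale runs B# C## D## E# F## G## A##.
Degree 5 is F##.

F##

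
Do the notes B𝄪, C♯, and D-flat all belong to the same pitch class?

Yes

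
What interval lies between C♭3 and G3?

augmented fifth

The letter names run C→G, a span of 4 letter steps, so the interval is some kind of fifth.
Cb to G is 8 semitones. A perfect fifth is 7, so 8 makes it augmented.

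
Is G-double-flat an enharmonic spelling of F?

Yes

Gbb = pitch class 5 and F = pitch class 5 — the same pitch class, so they are enharmonic equivalents.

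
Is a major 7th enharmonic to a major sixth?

No

A major seventh spans 11 semitones; a major sixth spans 9.
The spans differ, so they are not enharmonic equivalents.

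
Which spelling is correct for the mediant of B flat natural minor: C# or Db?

Db

Each scale degree takes a distinct letter name. Degree 3 of a scale on B must use the letter D.
Db and C# are enharmonically the same pitch, but only Db uses the letter D, so it is the correct spelling here.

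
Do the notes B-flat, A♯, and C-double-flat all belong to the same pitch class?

Bb is pitch class 10; A# is pitch class 10; Cbb is pitch class 10.
All spellings map to pitch class 10, so they are enharmonically equivalent.

Yes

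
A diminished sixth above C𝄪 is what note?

A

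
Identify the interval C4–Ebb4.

Counting letters C–D–E gives a third.
C→Ebb = 2 semitones, 2 narrower than the major third (4), so diminished.

diminished third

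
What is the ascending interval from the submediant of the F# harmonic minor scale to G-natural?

The submediant of F# harmonic minor is D.
D up to G: letters D→G make it a fourth; 5 semitones makes it perfect.

perfect fourth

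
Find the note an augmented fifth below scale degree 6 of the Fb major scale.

Scale degree 6 of Fb major is Db.
An augmented fifth (8 semitones) below Db lands on the letter G, giving Gbb.

Gbb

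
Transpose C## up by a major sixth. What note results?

A sixth above C lands on the letter A.
A major sixth spans 9 semitones, so C## moves to pitch class 11. On the letter A that is A##.

A##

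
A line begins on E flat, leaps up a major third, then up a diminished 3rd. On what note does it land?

A major third up from Eb is G (letter G, 4 semitones up).
A diminished third up from G is Bbb (letter B, 2 semitones up).

Bbb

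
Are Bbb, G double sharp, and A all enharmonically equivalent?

Yes

Bbb = pitch class 9 and G## = pitch class 9 and A = pitch class 9 — the same pitch class, so they are enharmonic equivalents.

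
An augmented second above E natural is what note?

F##

A second above E lands on the letter F.
An augmented second spans 3 semitones, so E moves to pitch class 7. On the letter F that is F##.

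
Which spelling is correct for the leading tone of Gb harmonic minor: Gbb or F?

Each scale degree takes a distinct letter name. Degree 7 of a scale on G must use the letter F.
F and Gbb are enharmonically the same pitch, but only F uses the letter F, so it is the correct spelling here.

F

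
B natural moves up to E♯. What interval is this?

Counting letters B–C–D–E gives a fourth.
B→E# = 6 semitones, 1 wider than the perfect fourth (5), so augmented.

augmented fourth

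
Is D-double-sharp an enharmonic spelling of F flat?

D## = pitch class 4 and Fb = pitch class 4 — the same pitch class, so they are enharmonic equivalents.

Yes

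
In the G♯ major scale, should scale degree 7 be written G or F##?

Each scale degree takes a distinct letter name. Degree 7 of a scale on G must use the letter F.
F## and G are enharmonically the same pitch, but only F## uses the letter F, so it is the correct spelling here.

F##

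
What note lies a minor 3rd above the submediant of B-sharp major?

B#

The submediant of B# major is G##.
A minor third (3 semitones) above G## lands on the letter B, giving B#.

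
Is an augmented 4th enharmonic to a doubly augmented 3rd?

Yes

An augmented fourth spans 6 semitones; a doubly augmented third spans 6.
They are enharmonically equivalent.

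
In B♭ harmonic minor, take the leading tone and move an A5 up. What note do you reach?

E#

The leading tone of Bb harmonic minor is A.
An augmented fifth (8 semitones) above A lands on the letter E, giving E#.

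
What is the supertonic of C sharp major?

D#

Degree 2 takes the letter 1 step above C, which is D.
In major, degree 2 sits 2 semitones above the tonic. C# + 2 semitones is pitch class 3, spelled on D as D#.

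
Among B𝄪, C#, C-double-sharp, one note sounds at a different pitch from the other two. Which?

C##

In 12-tone equal temperament, enharmonic equivalents share a pitch class. B## is pitch class 1; C# is pitch class 1; C## is pitch class 2.
B## and C# share pitch class 1, while C## is pitch class 2.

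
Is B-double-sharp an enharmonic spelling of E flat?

No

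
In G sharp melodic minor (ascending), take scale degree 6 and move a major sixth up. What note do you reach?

C##

Scale degree 6 of G# melodic minor (ascending) is E#.
A major sixth (9 semitones) above E# lands on the letter C, giving C##.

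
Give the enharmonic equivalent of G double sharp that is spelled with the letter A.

A

Plain A sits at the same pitch as G##, so on the letter A the same pitch needs a natural: A.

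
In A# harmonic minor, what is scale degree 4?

D#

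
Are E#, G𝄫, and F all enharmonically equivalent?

Yes

E# is pitch class 5; Gbb is pitch class 5; F is pitch class 5.
All spellings map to pitch class 5, so they are enharmonically equivalent.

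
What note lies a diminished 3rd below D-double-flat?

A third below D lands on the letter B.
A diminished third spans 2 semitones, so Dbb moves to pitch class 10. On the letter B that is Bb.

Bb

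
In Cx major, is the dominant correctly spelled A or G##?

Each scale degree takes a distinct letter name. Degree 5 of a scale on C must use the letter G.
G## and A are enharmonically the same pitch, but only G## uses the letter G, so it is the correct spelling here.

G##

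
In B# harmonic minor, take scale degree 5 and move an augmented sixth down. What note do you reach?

Scale degree 5 of B# harmonic minor is F##.
An augmented sixth (10 semitones) below F## lands on the letter A, giving A.

A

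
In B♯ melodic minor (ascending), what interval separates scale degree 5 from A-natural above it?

diminished third

Scale degree 5 of B# melodic minor (ascending) is F##.
F## up to A: letters F→A make it a third; 2 semitones makes it diminished.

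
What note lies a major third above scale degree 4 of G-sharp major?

E#

Scale degree 4 of G# major is C#.
A major third (4 semitones) above C# lands on the letter E, giving E#.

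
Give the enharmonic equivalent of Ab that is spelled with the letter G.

G#

Plain G sits 1 semitone below Ab, so on the letter G the same pitch needs a sharp: G#.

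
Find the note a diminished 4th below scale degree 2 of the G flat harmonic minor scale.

Scale degree 2 of Gb harmonic minor is Ab.
A diminished fourth (4 semitones) below Ab lands on the letter E, giving E.

E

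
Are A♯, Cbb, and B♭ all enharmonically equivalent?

A# is pitch class 10; Cbb is pitch class 10; Bb is pitch class 10.
All spellings map to pitch class 10, so they are enharmonically equivalent.

Yes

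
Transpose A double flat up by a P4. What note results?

A up a perfect fourth is D, so the target letter is D.
From Abb, a perfect fourth is 5 semitones up: Dbb.

Dbb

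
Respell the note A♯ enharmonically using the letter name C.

Cbb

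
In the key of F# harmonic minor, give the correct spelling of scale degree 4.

B

The F# harmonic minor scale runs F# G# A B C# D E#.
Degree 4 is B.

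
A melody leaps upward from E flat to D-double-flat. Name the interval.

diminished seventh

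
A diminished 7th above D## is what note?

A seventh above D lands on the letter C.
A diminished seventh spans 9 semitones, so D## moves to pitch class 1. On the letter C that is C#.

C#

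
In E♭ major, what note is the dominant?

Bb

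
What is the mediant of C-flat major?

Eb

Degree 3 takes the letter 2 steps above C, which is E.
In major, degree 3 sits 4 semitones above the tonic. Cb + 4 semitones is pitch class 3, spelled on E as Eb.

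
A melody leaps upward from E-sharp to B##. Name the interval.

augmented fifth

The letter names run E→B, a span of 4 letter steps, so the interval is some kind of fifth.
E# to B## is 8 semitones. A perfect fifth is 7, so 8 makes it augmented.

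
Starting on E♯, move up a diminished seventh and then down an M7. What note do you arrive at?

Eb

A diminished seventh up from E# is D (letter D, 9 semitones up).
A major seventh down from D is Eb (letter E, 11 semitones down).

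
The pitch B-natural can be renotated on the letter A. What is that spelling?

Plain A sits 2 semitones below B, so on the letter A the same pitch needs a double sharp: A##.

A##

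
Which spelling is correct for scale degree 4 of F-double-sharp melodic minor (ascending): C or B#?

B#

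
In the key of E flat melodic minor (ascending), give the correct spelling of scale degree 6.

C

The Eb melodic minor (ascending) scale runs Eb F Gb Ab Bb C D.
Degree 6 is C.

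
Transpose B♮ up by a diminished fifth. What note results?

B up a perfect fifth is F#, so the target letter is F.
From B, a diminished fifth is 6 semitones up: F.

F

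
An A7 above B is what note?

A##

A seventh above B lands on the letter A.
An augmented seventh spans 12 semitones, so B moves to pitch class 11. On the letter A that is A##.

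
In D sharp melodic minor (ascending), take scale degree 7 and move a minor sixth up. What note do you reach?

A#

Scale degree 7 of D# melodic minor (ascending) is C##.
A minor sixth (8 semitones) above C## lands on the letter A, giving A#.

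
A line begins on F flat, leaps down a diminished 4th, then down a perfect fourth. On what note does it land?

A diminished fourth down from Fb is C (letter C, 4 semitones down).
A perfect fourth down from C is G (letter G, 5 semitones down).

G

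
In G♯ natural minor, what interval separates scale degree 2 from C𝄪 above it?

major third

Scale degree 2 of G# natural minor is A#.
A# up to C##: letters A→C make it a third; 4 semitones makes it major.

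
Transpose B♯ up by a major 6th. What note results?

B up a major sixth is G#, so the target letter is G.
From B#, a major sixth is 9 semitones up: G##.

G##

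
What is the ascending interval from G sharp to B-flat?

The letter names run G→B, a span of 2 letter steps, so the interval is some kind of third.
G# to Bb is 2 semitones. A major third is 4, so 2 makes it diminished.

diminished third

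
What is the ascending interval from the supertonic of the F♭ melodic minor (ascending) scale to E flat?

major sixth

The supertonic of Fb melodic minor (ascending) is Gb.
Gb up to Eb: letters G→E make it a sixth; 9 semitones makes it major.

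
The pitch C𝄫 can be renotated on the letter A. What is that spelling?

Cbb is pitch class 10. The letter A alone is pitch class 9.
To reach pitch class 10 from A requires an offset of +1 semitone, i.e. sharp: A#.

A#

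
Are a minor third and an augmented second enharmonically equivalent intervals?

Yes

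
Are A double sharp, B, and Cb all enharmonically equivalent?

Yes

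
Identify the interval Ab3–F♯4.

The letter names run A→F, a span of 5 letter steps, so the interval is some kind of sixth.
Ab to F# is 10 semitones. A major sixth is 9, so 10 makes it augmented.

augmented sixth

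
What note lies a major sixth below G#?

G down a major sixth is Bb, so the target letter is B.
From G#, a major sixth is 9 semitones down: B.

B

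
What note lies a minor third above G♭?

A third above G lands on the letter B.
A minor third spans 3 semitones, so Gb moves to pitch class 9. On the letter B that is Bbb.

Bbb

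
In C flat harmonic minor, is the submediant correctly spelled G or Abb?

Abb

Each scale degree takes a distinct letter name. Degree 6 of a scale on C must use the letter A.
Abb and G are enharmonically the same pitch, but only Abb uses the letter A, so it is the correct spelling here.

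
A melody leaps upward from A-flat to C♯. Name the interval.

augmented third

The letter names run A→C, a span of 2 letter steps, so the interval is some kind of third.
Ab to C# is 5 semitones. A major third is 4, so 5 makes it augmented.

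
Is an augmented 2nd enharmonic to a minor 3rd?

Yes

An augmented second spans 3 semitones; a minor third spans 3.
They are enharmonically equivalent.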